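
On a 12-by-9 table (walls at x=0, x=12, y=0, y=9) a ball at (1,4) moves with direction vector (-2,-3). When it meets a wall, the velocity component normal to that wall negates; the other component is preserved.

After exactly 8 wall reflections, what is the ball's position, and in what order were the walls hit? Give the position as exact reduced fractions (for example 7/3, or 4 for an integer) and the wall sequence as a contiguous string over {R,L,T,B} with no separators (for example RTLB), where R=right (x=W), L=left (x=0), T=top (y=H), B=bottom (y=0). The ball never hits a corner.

Final position: (5/3,0)
Wall sequence: LBTRBTLB

1. t=1/2 → L at (0,5/2); v=(2,-3)
2. t=5/6 → B at (5/3,0); v=(2,3)
3. t=3 → T at (23/3,9); v=(2,-3)
4. t=13/6 → R at (12,5/2); v=(-2,-3)
5. t=5/6 → B at (31/3,0); v=(-2,3)
6. t=3 → T at (13/3,9); v=(-2,-3)
7. t=13/6 → L at (0,5/2); v=(2,-3)
8. t=5/6 → B at (5/3,0); v=(2,3)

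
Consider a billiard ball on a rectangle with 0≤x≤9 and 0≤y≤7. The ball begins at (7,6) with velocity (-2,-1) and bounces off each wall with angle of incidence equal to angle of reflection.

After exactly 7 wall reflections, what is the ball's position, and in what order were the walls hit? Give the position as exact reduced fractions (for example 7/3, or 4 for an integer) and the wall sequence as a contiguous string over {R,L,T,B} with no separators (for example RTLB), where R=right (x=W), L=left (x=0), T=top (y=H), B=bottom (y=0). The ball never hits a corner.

Final position: (3,0)
Wall sequence: LBRLTRB

1. t=7/2 → L at (0,5/2); v=(2,-1)
2. t=5/2 → B at (5,0); v=(2,1)
3. t=2 → R at (9,2); v=(-2,1)
4. t=9/2 → L at (0,13/2); v=(2,1)
5. t=1/2 → T at (1,7); v=(2,-1)
6. t=4 → R at (9,3); v=(-2,-1)
7. t=3 → B at (3,0); v=(-2,1)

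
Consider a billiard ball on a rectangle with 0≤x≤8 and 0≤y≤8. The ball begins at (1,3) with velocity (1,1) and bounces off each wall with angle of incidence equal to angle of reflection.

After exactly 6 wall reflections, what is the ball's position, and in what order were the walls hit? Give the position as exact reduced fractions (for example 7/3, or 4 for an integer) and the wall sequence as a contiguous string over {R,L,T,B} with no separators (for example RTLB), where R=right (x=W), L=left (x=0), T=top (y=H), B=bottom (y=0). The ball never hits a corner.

1. t=5 → T at (6,8); v=(1,-1)
2. t=2 → R at (8,6); v=(-1,-1)
3. t=6 → B at (2,0); v=(-1,1)
4. t=2 → L at (0,2); v=(1,1)
5. t=6 → T at (6,8); v=(1,-1)
6. t=2 → R at (8,6); v=(-1,-1)

Final position: (8,6)
Wall sequence: TRBLTR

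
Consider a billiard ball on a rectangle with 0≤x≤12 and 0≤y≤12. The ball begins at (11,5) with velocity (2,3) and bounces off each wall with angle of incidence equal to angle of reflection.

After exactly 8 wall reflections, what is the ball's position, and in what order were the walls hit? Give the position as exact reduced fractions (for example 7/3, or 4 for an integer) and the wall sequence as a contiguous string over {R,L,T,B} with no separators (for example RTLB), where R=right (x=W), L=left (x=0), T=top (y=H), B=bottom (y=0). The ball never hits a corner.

Final position: (1/3,12)
Wall sequence: RTBLTRBT

1. t=1/2 → R at (12,13/2); v=(-2,3)
2. t=11/6 → T at (25/3,12); v=(-2,-3)
3. t=4 → B at (1/3,0); v=(-2,3)
4. t=1/6 → L at (0,1/2); v=(2,3)
5. t=23/6 → T at (23/3,12); v=(2,-3)
6. t=13/6 → R at (12,11/2); v=(-2,-3)
7. t=11/6 → B at (25/3,0); v=(-2,3)
8. t=4 → T at (1/3,12); v=(-2,-3)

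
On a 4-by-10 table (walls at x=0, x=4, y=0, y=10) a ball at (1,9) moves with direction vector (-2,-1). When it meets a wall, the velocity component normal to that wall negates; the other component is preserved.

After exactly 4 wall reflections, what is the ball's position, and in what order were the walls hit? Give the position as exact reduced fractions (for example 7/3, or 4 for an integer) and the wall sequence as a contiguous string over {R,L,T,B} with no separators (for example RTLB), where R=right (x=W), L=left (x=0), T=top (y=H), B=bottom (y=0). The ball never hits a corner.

1. t=1/2 → L at (0,17/2); v=(2,-1)
2. t=2 → R at (4,13/2); v=(-2,-1)
3. t=2 → L at (0,9/2); v=(2,-1)
4. t=2 → R at (4,5/2); v=(-2,-1)

Final position: (4,5/2)
Wall sequence: LRLR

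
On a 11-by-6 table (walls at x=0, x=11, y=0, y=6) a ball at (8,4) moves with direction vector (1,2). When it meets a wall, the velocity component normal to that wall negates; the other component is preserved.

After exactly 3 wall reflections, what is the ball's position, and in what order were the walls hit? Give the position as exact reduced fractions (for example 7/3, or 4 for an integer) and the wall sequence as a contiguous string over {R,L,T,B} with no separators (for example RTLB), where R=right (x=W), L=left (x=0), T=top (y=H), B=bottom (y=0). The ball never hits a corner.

1. t=1 → T at (9,6); v=(1,-2)
2. t=2 → R at (11,2); v=(-1,-2)
3. t=1 → B at (10,0); v=(-1,2)

Final position: (10,0)
Wall sequence: TRB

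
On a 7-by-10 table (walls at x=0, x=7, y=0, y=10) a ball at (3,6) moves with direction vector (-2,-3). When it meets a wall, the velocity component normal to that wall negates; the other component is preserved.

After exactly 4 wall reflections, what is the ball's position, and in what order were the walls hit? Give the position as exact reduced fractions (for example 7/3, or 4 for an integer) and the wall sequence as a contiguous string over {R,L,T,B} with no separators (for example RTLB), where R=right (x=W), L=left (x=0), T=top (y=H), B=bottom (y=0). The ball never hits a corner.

1. t=3/2 → L at (0,3/2); v=(2,-3)
2. t=1/2 → B at (1,0); v=(2,3)
3. t=3 → R at (7,9); v=(-2,3)
4. t=1/3 → T at (19/3,10); v=(-2,-3)

Final position: (19/3,10)
Wall sequence: LBRT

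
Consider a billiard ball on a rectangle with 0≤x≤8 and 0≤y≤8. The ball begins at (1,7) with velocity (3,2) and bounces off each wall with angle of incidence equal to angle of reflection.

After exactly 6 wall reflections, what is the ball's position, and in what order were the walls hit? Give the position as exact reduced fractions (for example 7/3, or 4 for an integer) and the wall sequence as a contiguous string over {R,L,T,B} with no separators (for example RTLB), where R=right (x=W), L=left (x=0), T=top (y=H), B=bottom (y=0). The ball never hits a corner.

1. t=1/2 → T at (5/2,8); v=(3,-2)
2. t=11/6 → R at (8,13/3); v=(-3,-2)
3. t=13/6 → B at (3/2,0); v=(-3,2)
4. t=1/2 → L at (0,1); v=(3,2)
5. t=8/3 → R at (8,19/3); v=(-3,2)
6. t=5/6 → T at (11/2,8); v=(-3,-2)

Final position: (11/2,8)
Wall sequence: TRBLRT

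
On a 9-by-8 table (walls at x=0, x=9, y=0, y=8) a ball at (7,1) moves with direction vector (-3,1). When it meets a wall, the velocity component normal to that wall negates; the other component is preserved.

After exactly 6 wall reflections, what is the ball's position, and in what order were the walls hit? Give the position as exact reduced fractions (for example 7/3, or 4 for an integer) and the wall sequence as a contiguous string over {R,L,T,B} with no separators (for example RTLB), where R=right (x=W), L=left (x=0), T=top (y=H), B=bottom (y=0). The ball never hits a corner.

1. t=7/3 → L at (0,10/3); v=(3,1)
2. t=3 → R at (9,19/3); v=(-3,1)
3. t=5/3 → T at (4,8); v=(-3,-1)
4. t=4/3 → L at (0,20/3); v=(3,-1)
5. t=3 → R at (9,11/3); v=(-3,-1)
6. t=3 → L at (0,2/3); v=(3,-1)

Final position: (0,2/3)
Wall sequence: LRTLRL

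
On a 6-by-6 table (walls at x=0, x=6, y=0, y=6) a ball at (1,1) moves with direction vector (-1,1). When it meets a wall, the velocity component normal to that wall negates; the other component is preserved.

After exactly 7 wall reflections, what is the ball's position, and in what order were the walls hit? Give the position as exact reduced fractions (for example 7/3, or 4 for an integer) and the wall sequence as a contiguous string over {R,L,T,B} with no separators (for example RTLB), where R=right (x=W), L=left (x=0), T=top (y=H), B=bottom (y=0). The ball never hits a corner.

1. t=1 → L at (0,2); v=(1,1)
2. t=4 → T at (4,6); v=(1,-1)
3. t=2 → R at (6,4); v=(-1,-1)
4. t=4 → B at (2,0); v=(-1,1)
5. t=2 → L at (0,2); v=(1,1)
6. t=4 → T at (4,6); v=(1,-1)
7. t=2 → R at (6,4); v=(-1,-1)

Final position: (6,4)
Wall sequence: LTRBLTR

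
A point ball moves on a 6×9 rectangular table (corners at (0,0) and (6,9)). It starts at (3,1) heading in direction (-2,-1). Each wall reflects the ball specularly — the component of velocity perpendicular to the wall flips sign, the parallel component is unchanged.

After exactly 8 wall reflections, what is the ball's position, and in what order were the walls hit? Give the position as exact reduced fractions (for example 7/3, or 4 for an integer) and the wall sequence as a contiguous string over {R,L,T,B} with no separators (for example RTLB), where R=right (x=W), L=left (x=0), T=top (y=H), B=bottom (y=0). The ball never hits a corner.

1. t=1 → B at (1,0); v=(-2,1)
2. t=1/2 → L at (0,1/2); v=(2,1)
3. t=3 → R at (6,7/2); v=(-2,1)
4. t=3 → L at (0,13/2); v=(2,1)
5. t=5/2 → T at (5,9); v=(2,-1)
6. t=1/2 → R at (6,17/2); v=(-2,-1)
7. t=3 → L at (0,11/2); v=(2,-1)
8. t=3 → R at (6,5/2); v=(-2,-1)

Final position: (6,5/2)
Wall sequence: BLRLTRLR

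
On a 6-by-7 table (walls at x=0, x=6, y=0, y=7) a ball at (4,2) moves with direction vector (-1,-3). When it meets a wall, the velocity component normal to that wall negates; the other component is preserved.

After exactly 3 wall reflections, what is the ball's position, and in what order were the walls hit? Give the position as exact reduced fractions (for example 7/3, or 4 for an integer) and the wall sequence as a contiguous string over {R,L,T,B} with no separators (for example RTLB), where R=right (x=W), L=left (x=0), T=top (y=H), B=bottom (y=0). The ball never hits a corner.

Final position: (0,4)
Wall sequence: BTL

1. t=2/3 → B at (10/3,0); v=(-1,3)
2. t=7/3 → T at (1,7); v=(-1,-3)
3. t=1 → L at (0,4); v=(1,-3)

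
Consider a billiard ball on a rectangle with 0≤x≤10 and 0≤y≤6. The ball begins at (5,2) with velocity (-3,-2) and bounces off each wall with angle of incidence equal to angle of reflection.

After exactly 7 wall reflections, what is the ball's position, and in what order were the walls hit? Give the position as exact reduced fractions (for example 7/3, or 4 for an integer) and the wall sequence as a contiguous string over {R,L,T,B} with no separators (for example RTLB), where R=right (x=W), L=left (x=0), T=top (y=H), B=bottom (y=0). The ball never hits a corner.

1. t=1 → B at (2,0); v=(-3,2)
2. t=2/3 → L at (0,4/3); v=(3,2)
3. t=7/3 → T at (7,6); v=(3,-2)
4. t=1 → R at (10,4); v=(-3,-2)
5. t=2 → B at (4,0); v=(-3,2)
6. t=4/3 → L at (0,8/3); v=(3,2)
7. t=5/3 → T at (5,6); v=(3,-2)

Final position: (5,6)
Wall sequence: BLTRBLT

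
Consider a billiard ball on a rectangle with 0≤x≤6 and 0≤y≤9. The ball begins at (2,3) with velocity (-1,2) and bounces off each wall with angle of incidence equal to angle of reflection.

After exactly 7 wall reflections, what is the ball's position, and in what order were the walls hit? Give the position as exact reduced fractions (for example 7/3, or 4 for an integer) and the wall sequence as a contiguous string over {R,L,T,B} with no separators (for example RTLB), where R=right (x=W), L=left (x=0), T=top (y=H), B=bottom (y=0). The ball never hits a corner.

1. t=2 → L at (0,7); v=(1,2)
2. t=1 → T at (1,9); v=(1,-2)
3. t=9/2 → B at (11/2,0); v=(1,2)
4. t=1/2 → R at (6,1); v=(-1,2)
5. t=4 → T at (2,9); v=(-1,-2)
6. t=2 → L at (0,5); v=(1,-2)
7. t=5/2 → B at (5/2,0); v=(1,2)

Final position: (5/2,0)
Wall sequence: LTBRTLB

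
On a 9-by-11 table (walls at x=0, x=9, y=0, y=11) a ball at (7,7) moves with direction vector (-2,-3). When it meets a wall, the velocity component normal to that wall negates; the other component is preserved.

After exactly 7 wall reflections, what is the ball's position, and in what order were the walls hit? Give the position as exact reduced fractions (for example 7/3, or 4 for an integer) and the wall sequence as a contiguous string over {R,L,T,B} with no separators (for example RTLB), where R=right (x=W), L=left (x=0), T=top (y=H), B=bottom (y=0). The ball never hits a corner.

Final position: (5/3,11)
Wall sequence: BLTRBLT

1. t=7/3 → B at (7/3,0); v=(-2,3)
2. t=7/6 → L at (0,7/2); v=(2,3)
3. t=5/2 → T at (5,11); v=(2,-3)
4. t=2 → R at (9,5); v=(-2,-3)
5. t=5/3 → B at (17/3,0); v=(-2,3)
6. t=17/6 → L at (0,17/2); v=(2,3)
7. t=5/6 → T at (5/3,11); v=(2,-3)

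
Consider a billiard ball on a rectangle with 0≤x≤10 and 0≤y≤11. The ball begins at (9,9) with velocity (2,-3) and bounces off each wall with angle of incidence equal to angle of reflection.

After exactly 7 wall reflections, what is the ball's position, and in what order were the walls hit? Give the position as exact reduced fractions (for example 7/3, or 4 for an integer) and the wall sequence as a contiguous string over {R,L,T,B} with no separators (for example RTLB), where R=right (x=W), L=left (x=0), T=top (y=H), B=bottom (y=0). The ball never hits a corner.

Final position: (3,11)
Wall sequence: RBLTBRT

1. t=1/2 → R at (10,15/2); v=(-2,-3)
2. t=5/2 → B at (5,0); v=(-2,3)
3. t=5/2 → L at (0,15/2); v=(2,3)
4. t=7/6 → T at (7/3,11); v=(2,-3)
5. t=11/3 → B at (29/3,0); v=(2,3)
6. t=1/6 → R at (10,1/2); v=(-2,3)
7. t=7/2 → T at (3,11); v=(-2,-3)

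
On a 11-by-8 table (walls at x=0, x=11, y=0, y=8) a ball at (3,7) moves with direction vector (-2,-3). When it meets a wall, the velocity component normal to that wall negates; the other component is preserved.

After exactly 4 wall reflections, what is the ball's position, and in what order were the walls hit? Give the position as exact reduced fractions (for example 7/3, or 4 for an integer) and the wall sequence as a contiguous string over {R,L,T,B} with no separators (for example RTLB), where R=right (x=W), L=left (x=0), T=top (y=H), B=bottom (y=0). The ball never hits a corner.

1. t=3/2 → L at (0,5/2); v=(2,-3)
2. t=5/6 → B at (5/3,0); v=(2,3)
3. t=8/3 → T at (7,8); v=(2,-3)
4. t=2 → R at (11,2); v=(-2,-3)

Final position: (11,2)
Wall sequence: LBTR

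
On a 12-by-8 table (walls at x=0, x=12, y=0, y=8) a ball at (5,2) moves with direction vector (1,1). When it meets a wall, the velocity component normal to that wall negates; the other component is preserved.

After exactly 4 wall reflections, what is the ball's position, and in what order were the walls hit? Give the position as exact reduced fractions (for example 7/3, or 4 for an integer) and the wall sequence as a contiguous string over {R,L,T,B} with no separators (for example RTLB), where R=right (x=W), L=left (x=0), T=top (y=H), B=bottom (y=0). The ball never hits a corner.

Final position: (0,5)
Wall sequence: TRBL

1. t=6 → T at (11,8); v=(1,-1)
2. t=1 → R at (12,7); v=(-1,-1)
3. t=7 → B at (5,0); v=(-1,1)
4. t=5 → L at (0,5); v=(1,1)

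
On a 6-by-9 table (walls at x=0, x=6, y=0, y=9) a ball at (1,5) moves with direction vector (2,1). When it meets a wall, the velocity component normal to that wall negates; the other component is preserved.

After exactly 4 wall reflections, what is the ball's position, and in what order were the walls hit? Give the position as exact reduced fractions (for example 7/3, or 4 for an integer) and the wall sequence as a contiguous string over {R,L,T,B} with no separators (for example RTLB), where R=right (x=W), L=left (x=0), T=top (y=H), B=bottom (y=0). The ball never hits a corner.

1. t=5/2 → R at (6,15/2); v=(-2,1)
2. t=3/2 → T at (3,9); v=(-2,-1)
3. t=3/2 → L at (0,15/2); v=(2,-1)
4. t=3 → R at (6,9/2); v=(-2,-1)

Final position: (6,9/2)
Wall sequence: RTLR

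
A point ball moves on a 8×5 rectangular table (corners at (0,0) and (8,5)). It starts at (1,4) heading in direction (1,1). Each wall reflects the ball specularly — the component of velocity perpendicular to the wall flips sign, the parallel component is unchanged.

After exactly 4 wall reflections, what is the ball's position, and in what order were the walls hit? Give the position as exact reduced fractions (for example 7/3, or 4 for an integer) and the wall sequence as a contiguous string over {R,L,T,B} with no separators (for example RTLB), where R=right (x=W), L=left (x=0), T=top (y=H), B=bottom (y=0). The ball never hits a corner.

Final position: (4,5)
Wall sequence: TBRT

1. t=1 → T at (2,5); v=(1,-1)
2. t=5 → B at (7,0); v=(1,1)
3. t=1 → R at (8,1); v=(-1,1)
4. t=4 → T at (4,5); v=(-1,-1)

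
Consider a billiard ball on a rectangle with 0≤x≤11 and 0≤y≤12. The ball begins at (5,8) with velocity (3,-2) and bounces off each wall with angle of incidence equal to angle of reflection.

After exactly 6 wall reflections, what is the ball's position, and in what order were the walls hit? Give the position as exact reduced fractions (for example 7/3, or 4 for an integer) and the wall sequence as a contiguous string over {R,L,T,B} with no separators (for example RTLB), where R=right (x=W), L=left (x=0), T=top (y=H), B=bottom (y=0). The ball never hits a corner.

1. t=2 → R at (11,4); v=(-3,-2)
2. t=2 → B at (5,0); v=(-3,2)
3. t=5/3 → L at (0,10/3); v=(3,2)
4. t=11/3 → R at (11,32/3); v=(-3,2)
5. t=2/3 → T at (9,12); v=(-3,-2)
6. t=3 → L at (0,6); v=(3,-2)

Final position: (0,6)
Wall sequence: RBLRTL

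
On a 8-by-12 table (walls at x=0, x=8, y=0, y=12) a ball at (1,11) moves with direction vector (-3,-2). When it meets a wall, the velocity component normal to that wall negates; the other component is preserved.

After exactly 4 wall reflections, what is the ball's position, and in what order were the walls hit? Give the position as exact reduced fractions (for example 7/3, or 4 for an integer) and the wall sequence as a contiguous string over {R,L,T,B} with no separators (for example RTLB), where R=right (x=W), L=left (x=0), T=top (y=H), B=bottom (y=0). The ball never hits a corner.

Final position: (0,1/3)
Wall sequence: LRBL

1. t=1/3 → L at (0,31/3); v=(3,-2)
2. t=8/3 → R at (8,5); v=(-3,-2)
3. t=5/2 → B at (1/2,0); v=(-3,2)
4. t=1/6 → L at (0,1/3); v=(3,2)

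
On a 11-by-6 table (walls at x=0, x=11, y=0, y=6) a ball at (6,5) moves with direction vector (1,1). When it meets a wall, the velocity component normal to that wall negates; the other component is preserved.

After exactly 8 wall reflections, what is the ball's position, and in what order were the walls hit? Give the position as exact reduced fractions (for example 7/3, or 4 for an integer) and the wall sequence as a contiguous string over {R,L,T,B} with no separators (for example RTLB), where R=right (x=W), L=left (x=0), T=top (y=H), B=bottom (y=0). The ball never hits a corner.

1. t=1 → T at (7,6); v=(1,-1)
2. t=4 → R at (11,2); v=(-1,-1)
3. t=2 → B at (9,0); v=(-1,1)
4. t=6 → T at (3,6); v=(-1,-1)
5. t=3 → L at (0,3); v=(1,-1)
6. t=3 → B at (3,0); v=(1,1)
7. t=6 → T at (9,6); v=(1,-1)
8. t=2 → R at (11,4); v=(-1,-1)

Final position: (11,4)
Wall sequence: TRBTLBTR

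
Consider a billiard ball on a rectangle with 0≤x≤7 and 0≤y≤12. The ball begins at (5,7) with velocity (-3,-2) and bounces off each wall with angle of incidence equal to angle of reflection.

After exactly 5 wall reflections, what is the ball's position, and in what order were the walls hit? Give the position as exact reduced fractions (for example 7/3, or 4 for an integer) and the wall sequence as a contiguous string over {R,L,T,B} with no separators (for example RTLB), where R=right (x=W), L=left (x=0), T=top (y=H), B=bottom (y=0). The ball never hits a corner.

Final position: (7,31/3)
Wall sequence: LBRLR

1. t=5/3 → L at (0,11/3); v=(3,-2)
2. t=11/6 → B at (11/2,0); v=(3,2)
3. t=1/2 → R at (7,1); v=(-3,2)
4. t=7/3 → L at (0,17/3); v=(3,2)
5. t=7/3 → R at (7,31/3); v=(-3,2)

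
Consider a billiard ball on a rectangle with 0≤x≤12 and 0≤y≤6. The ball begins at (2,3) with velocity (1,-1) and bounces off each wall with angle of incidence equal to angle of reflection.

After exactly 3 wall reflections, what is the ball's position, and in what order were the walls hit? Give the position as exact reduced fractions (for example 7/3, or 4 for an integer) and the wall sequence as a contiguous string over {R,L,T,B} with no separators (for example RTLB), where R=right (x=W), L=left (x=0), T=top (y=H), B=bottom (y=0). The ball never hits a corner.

Final position: (12,5)
Wall sequence: BTR

1. t=3 → B at (5,0); v=(1,1)
2. t=6 → T at (11,6); v=(1,-1)
3. t=1 → R at (12,5); v=(-1,-1)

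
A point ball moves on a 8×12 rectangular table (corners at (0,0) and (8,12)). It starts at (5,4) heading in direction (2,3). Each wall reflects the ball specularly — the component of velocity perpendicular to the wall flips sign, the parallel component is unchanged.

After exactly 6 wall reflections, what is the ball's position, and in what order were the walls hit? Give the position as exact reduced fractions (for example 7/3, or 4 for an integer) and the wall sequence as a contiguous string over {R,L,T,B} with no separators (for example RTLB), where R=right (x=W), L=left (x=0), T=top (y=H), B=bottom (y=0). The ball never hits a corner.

Final position: (17/3,12)
Wall sequence: RTLBRT

1. t=3/2 → R at (8,17/2); v=(-2,3)
2. t=7/6 → T at (17/3,12); v=(-2,-3)
3. t=17/6 → L at (0,7/2); v=(2,-3)
4. t=7/6 → B at (7/3,0); v=(2,3)
5. t=17/6 → R at (8,17/2); v=(-2,3)
6. t=7/6 → T at (17/3,12); v=(-2,-3)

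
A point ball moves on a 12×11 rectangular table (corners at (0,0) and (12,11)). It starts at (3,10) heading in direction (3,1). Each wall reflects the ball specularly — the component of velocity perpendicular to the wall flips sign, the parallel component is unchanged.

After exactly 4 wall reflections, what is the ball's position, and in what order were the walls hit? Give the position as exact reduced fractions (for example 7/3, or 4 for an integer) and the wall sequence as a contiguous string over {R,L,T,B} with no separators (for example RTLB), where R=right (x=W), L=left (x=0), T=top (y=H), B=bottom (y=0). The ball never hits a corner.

Final position: (12,1)
Wall sequence: TRLR

1. t=1 → T at (6,11); v=(3,-1)
2. t=2 → R at (12,9); v=(-3,-1)
3. t=4 → L at (0,5); v=(3,-1)
4. t=4 → R at (12,1); v=(-3,-1)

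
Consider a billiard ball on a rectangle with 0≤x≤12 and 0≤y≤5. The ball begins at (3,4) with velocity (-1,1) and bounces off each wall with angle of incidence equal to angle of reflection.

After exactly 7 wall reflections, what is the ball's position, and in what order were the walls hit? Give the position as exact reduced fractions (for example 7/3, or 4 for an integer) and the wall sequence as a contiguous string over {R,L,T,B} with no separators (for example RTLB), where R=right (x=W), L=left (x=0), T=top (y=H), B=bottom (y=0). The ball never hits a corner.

Final position: (6,5)
Wall sequence: TLBTRBT

1. t=1 → T at (2,5); v=(-1,-1)
2. t=2 → L at (0,3); v=(1,-1)
3. t=3 → B at (3,0); v=(1,1)
4. t=5 → T at (8,5); v=(1,-1)
5. t=4 → R at (12,1); v=(-1,-1)
6. t=1 → B at (11,0); v=(-1,1)
7. t=5 → T at (6,5); v=(-1,-1)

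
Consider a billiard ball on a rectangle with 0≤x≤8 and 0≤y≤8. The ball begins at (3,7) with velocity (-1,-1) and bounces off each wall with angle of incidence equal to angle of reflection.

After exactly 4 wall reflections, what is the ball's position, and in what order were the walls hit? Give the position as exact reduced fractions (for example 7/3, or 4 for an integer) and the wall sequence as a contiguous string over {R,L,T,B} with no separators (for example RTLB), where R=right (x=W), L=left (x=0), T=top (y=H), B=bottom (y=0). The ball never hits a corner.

1. t=3 → L at (0,4); v=(1,-1)
2. t=4 → B at (4,0); v=(1,1)
3. t=4 → R at (8,4); v=(-1,1)
4. t=4 → T at (4,8); v=(-1,-1)

Final position: (4,8)
Wall sequence: LBRT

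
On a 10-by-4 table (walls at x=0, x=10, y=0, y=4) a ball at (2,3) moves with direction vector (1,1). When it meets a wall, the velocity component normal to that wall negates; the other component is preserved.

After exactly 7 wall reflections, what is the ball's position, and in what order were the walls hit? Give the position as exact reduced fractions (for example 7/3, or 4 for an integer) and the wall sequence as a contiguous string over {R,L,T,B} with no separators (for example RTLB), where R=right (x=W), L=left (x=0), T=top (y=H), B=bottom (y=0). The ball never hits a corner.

Final position: (0,3)
Wall sequence: TBRTBTL

1. t=1 → T at (3,4); v=(1,-1)
2. t=4 → B at (7,0); v=(1,1)
3. t=3 → R at (10,3); v=(-1,1)
4. t=1 → T at (9,4); v=(-1,-1)
5. t=4 → B at (5,0); v=(-1,1)
6. t=4 → T at (1,4); v=(-1,-1)
7. t=1 → L at (0,3); v=(1,-1)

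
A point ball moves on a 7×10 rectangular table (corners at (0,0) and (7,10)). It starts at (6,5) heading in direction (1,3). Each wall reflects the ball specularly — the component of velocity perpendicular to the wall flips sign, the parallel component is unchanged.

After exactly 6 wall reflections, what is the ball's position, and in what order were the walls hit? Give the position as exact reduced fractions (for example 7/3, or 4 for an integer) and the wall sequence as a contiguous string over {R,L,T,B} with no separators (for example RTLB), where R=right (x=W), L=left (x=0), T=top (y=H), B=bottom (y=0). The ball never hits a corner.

Final position: (11/3,0)
Wall sequence: RTBLTB

1. t=1 → R at (7,8); v=(-1,3)
2. t=2/3 → T at (19/3,10); v=(-1,-3)
3. t=10/3 → B at (3,0); v=(-1,3)
4. t=3 → L at (0,9); v=(1,3)
5. t=1/3 → T at (1/3,10); v=(1,-3)
6. t=10/3 → B at (11/3,0); v=(1,3)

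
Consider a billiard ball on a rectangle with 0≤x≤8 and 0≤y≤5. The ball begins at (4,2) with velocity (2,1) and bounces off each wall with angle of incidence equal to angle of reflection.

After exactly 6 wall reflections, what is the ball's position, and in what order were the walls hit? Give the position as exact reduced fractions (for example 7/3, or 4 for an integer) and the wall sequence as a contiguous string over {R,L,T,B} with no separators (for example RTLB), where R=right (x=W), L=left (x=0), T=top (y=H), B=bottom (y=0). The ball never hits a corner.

1. t=2 → R at (8,4); v=(-2,1)
2. t=1 → T at (6,5); v=(-2,-1)
3. t=3 → L at (0,2); v=(2,-1)
4. t=2 → B at (4,0); v=(2,1)
5. t=2 → R at (8,2); v=(-2,1)
6. t=3 → T at (2,5); v=(-2,-1)

Final position: (2,5)
Wall sequence: RTLBRT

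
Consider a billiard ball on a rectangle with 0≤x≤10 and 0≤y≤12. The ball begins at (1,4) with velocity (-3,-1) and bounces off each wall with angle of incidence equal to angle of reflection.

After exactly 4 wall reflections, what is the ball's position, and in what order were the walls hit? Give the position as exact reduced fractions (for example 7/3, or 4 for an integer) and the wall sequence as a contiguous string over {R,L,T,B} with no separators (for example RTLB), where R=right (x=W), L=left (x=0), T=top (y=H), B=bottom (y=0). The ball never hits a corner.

Final position: (0,3)
Wall sequence: LRBL

1. t=1/3 → L at (0,11/3); v=(3,-1)
2. t=10/3 → R at (10,1/3); v=(-3,-1)
3. t=1/3 → B at (9,0); v=(-3,1)
4. t=3 → L at (0,3); v=(3,1)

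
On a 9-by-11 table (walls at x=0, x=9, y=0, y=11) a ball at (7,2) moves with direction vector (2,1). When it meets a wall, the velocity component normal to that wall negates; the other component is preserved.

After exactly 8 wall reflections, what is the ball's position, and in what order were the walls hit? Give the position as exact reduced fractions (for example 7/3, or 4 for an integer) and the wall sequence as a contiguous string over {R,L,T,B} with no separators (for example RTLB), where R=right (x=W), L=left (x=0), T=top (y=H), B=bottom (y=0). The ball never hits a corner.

1. t=1 → R at (9,3); v=(-2,1)
2. t=9/2 → L at (0,15/2); v=(2,1)
3. t=7/2 → T at (7,11); v=(2,-1)
4. t=1 → R at (9,10); v=(-2,-1)
5. t=9/2 → L at (0,11/2); v=(2,-1)
6. t=9/2 → R at (9,1); v=(-2,-1)
7. t=1 → B at (7,0); v=(-2,1)
8. t=7/2 → L at (0,7/2); v=(2,1)

Final position: (0,7/2)
Wall sequence: RLTRLRBL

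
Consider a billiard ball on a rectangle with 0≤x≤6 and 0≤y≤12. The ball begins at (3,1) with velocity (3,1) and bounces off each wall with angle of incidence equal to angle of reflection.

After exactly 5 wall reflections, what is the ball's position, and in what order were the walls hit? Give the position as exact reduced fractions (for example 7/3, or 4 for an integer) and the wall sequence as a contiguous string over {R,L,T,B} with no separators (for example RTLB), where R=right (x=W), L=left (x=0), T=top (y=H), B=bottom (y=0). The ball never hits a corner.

1. t=1 → R at (6,2); v=(-3,1)
2. t=2 → L at (0,4); v=(3,1)
3. t=2 → R at (6,6); v=(-3,1)
4. t=2 → L at (0,8); v=(3,1)
5. t=2 → R at (6,10); v=(-3,1)

Final position: (6,10)
Wall sequence: RLRLR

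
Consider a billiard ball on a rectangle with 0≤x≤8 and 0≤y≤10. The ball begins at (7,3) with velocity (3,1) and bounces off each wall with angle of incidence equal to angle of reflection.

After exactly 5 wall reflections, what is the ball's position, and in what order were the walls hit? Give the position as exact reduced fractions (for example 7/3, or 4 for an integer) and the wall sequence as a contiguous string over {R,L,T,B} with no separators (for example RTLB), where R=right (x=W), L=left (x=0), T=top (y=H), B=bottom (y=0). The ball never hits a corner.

1. t=1/3 → R at (8,10/3); v=(-3,1)
2. t=8/3 → L at (0,6); v=(3,1)
3. t=8/3 → R at (8,26/3); v=(-3,1)
4. t=4/3 → T at (4,10); v=(-3,-1)
5. t=4/3 → L at (0,26/3); v=(3,-1)

Final position: (0,26/3)
Wall sequence: RLRTL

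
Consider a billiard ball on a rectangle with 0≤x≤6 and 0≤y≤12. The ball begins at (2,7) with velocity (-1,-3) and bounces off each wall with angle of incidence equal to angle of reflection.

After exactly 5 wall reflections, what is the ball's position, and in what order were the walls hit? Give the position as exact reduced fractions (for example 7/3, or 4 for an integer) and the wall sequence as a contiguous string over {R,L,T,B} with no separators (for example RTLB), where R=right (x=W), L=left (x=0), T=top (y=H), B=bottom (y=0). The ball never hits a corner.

1. t=2 → L at (0,1); v=(1,-3)
2. t=1/3 → B at (1/3,0); v=(1,3)
3. t=4 → T at (13/3,12); v=(1,-3)
4. t=5/3 → R at (6,7); v=(-1,-3)
5. t=7/3 → B at (11/3,0); v=(-1,3)

Final position: (11/3,0)
Wall sequence: LBTRB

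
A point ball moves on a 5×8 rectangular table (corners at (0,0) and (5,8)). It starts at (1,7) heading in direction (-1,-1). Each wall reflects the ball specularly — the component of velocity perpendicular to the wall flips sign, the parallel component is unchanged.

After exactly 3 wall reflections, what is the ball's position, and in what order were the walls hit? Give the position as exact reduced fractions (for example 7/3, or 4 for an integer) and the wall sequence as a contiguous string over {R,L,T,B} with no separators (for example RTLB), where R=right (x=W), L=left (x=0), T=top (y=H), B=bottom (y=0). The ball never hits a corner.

1. t=1 → L at (0,6); v=(1,-1)
2. t=5 → R at (5,1); v=(-1,-1)
3. t=1 → B at (4,0); v=(-1,1)

Final position: (4,0)
Wall sequence: LRB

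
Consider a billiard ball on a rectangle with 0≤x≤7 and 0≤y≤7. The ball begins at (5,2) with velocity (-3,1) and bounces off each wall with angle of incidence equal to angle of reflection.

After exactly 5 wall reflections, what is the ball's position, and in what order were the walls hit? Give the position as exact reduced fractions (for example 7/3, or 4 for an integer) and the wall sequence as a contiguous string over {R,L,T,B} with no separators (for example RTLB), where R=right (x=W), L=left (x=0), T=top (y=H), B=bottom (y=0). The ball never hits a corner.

1. t=5/3 → L at (0,11/3); v=(3,1)
2. t=7/3 → R at (7,6); v=(-3,1)
3. t=1 → T at (4,7); v=(-3,-1)
4. t=4/3 → L at (0,17/3); v=(3,-1)
5. t=7/3 → R at (7,10/3); v=(-3,-1)

Final position: (7,10/3)
Wall sequence: LRTLR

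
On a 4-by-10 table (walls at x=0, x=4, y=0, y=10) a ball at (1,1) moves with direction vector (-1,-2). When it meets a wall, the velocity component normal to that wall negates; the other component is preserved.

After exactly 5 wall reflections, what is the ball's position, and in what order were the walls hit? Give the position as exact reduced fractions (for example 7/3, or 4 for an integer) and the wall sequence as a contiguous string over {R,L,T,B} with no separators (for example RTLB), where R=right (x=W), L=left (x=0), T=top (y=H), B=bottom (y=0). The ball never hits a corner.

Final position: (0,3)
Wall sequence: BLRTL

1. t=1/2 → B at (1/2,0); v=(-1,2)
2. t=1/2 → L at (0,1); v=(1,2)
3. t=4 → R at (4,9); v=(-1,2)
4. t=1/2 → T at (7/2,10); v=(-1,-2)
5. t=7/2 → L at (0,3); v=(1,-2)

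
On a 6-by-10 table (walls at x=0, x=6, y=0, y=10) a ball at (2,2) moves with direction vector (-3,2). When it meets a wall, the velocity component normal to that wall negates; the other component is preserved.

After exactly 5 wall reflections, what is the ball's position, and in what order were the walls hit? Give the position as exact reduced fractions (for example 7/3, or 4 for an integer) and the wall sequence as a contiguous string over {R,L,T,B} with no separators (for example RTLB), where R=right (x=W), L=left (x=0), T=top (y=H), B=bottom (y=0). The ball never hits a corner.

1. t=2/3 → L at (0,10/3); v=(3,2)
2. t=2 → R at (6,22/3); v=(-3,2)
3. t=4/3 → T at (2,10); v=(-3,-2)
4. t=2/3 → L at (0,26/3); v=(3,-2)
5. t=2 → R at (6,14/3); v=(-3,-2)

Final position: (6,14/3)
Wall sequence: LRTLR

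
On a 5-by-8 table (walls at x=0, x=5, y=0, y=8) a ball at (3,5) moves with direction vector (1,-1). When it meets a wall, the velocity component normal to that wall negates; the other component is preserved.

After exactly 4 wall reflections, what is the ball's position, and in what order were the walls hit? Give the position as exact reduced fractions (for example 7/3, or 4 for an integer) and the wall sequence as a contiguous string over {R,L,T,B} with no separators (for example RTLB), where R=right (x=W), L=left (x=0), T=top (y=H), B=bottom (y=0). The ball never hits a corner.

1. t=2 → R at (5,3); v=(-1,-1)
2. t=3 → B at (2,0); v=(-1,1)
3. t=2 → L at (0,2); v=(1,1)
4. t=5 → R at (5,7); v=(-1,1)

Final position: (5,7)
Wall sequence: RBLR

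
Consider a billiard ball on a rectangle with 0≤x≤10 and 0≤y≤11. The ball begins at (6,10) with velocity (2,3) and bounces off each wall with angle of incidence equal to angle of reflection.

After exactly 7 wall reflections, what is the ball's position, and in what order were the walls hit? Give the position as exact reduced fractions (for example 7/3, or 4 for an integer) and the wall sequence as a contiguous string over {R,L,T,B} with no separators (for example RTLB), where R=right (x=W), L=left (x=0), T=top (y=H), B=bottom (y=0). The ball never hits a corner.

1. t=1/3 → T at (20/3,11); v=(2,-3)
2. t=5/3 → R at (10,6); v=(-2,-3)
3. t=2 → B at (6,0); v=(-2,3)
4. t=3 → L at (0,9); v=(2,3)
5. t=2/3 → T at (4/3,11); v=(2,-3)
6. t=11/3 → B at (26/3,0); v=(2,3)
7. t=2/3 → R at (10,2); v=(-2,3)

Final position: (10,2)
Wall sequence: TRBLTBR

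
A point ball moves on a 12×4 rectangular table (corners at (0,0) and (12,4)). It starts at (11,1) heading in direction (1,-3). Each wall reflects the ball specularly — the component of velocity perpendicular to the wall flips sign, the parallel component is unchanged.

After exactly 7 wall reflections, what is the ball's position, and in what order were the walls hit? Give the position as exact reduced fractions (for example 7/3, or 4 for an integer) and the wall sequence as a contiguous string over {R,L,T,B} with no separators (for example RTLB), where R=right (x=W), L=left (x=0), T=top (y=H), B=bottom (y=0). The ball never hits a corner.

1. t=1/3 → B at (34/3,0); v=(1,3)
2. t=2/3 → R at (12,2); v=(-1,3)
3. t=2/3 → T at (34/3,4); v=(-1,-3)
4. t=4/3 → B at (10,0); v=(-1,3)
5. t=4/3 → T at (26/3,4); v=(-1,-3)
6. t=4/3 → B at (22/3,0); v=(-1,3)
7. t=4/3 → T at (6,4); v=(-1,-3)

Final position: (6,4)
Wall sequence: BRTBTBT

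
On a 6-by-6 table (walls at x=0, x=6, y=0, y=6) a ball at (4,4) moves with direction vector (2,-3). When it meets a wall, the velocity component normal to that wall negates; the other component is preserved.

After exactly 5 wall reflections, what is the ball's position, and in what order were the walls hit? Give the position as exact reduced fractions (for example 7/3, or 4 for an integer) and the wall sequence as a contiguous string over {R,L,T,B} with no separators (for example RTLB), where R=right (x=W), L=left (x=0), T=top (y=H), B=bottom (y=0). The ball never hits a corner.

1. t=1 → R at (6,1); v=(-2,-3)
2. t=1/3 → B at (16/3,0); v=(-2,3)
3. t=2 → T at (4/3,6); v=(-2,-3)
4. t=2/3 → L at (0,4); v=(2,-3)
5. t=4/3 → B at (8/3,0); v=(2,3)

Final position: (8/3,0)
Wall sequence: RBTLB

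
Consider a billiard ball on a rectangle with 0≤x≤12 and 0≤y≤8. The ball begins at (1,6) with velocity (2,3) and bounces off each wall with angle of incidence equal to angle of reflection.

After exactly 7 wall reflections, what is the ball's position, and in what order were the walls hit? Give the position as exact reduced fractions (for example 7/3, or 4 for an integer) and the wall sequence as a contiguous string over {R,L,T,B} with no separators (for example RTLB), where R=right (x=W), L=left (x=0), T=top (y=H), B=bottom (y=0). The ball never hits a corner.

Final position: (0,15/2)
Wall sequence: TBRTBTL

1. t=2/3 → T at (7/3,8); v=(2,-3)
2. t=8/3 → B at (23/3,0); v=(2,3)
3. t=13/6 → R at (12,13/2); v=(-2,3)
4. t=1/2 → T at (11,8); v=(-2,-3)
5. t=8/3 → B at (17/3,0); v=(-2,3)
6. t=8/3 → T at (1/3,8); v=(-2,-3)
7. t=1/6 → L at (0,15/2); v=(2,-3)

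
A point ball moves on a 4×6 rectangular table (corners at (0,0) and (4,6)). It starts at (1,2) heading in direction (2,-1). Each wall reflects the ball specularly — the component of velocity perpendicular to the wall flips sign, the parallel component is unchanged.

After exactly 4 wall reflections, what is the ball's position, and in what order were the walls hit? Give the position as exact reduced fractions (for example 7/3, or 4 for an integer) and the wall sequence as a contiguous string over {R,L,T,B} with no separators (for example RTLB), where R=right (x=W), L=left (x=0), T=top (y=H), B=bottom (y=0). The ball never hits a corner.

Final position: (4,7/2)
Wall sequence: RBLR

1. t=3/2 → R at (4,1/2); v=(-2,-1)
2. t=1/2 → B at (3,0); v=(-2,1)
3. t=3/2 → L at (0,3/2); v=(2,1)
4. t=2 → R at (4,7/2); v=(-2,1)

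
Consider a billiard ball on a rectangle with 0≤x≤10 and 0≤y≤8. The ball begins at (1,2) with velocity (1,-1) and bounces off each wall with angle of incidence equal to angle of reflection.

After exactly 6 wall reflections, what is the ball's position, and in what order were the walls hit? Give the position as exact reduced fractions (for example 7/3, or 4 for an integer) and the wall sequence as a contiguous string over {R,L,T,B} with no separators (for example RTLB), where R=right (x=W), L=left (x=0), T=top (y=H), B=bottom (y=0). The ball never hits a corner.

1. t=2 → B at (3,0); v=(1,1)
2. t=7 → R at (10,7); v=(-1,1)
3. t=1 → T at (9,8); v=(-1,-1)
4. t=8 → B at (1,0); v=(-1,1)
5. t=1 → L at (0,1); v=(1,1)
6. t=7 → T at (7,8); v=(1,-1)

Final position: (7,8)
Wall sequence: BRTBLT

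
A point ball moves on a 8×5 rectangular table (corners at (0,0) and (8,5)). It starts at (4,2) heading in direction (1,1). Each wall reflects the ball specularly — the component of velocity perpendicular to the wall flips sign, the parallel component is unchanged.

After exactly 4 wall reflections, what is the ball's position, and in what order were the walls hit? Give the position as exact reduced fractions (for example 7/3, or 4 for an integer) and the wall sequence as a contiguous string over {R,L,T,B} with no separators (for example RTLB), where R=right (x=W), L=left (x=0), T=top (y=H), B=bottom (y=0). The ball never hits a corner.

Final position: (0,4)
Wall sequence: TRBL

1. t=3 → T at (7,5); v=(1,-1)
2. t=1 → R at (8,4); v=(-1,-1)
3. t=4 → B at (4,0); v=(-1,1)
4. t=4 → L at (0,4); v=(1,1)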